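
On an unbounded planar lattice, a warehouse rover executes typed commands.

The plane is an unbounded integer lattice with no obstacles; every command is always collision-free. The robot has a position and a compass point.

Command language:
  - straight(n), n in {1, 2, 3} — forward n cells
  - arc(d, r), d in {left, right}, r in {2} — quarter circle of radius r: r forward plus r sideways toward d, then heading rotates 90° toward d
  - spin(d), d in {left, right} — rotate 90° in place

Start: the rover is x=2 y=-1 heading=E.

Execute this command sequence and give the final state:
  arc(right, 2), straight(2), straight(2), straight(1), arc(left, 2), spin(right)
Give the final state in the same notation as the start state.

x=6 y=-10 heading=S

from: x=2 y=-1 heading=E
[1] after arc(right, 2): x=4 y=-3 heading=S
[2] after straight(2): x=4 y=-5 heading=S
[3] after straight(2): x=4 y=-7 heading=S
[4] after straight(1): x=4 y=-8 heading=S
[5] after arc(left, 2): x=6 y=-10 heading=E
[6] after spin(right): x=6 y=-10 heading=S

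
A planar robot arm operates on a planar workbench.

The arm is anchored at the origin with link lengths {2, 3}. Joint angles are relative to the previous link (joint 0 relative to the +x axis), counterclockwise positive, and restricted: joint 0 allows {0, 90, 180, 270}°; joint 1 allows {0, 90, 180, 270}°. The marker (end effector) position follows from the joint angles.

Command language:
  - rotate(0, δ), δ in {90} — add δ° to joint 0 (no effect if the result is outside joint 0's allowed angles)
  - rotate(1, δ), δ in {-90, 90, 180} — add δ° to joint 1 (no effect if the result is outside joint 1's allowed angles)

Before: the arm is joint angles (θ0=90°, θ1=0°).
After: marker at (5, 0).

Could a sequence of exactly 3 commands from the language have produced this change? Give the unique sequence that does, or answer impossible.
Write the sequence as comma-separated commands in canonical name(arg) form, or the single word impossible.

rotate(0, 90), rotate(0, 90), rotate(0, 90)

start: joint angles (θ0=90°, θ1=0°)
1. rotate(0, 90) → joint angles (θ0=180°, θ1=0°)
2. rotate(0, 90) → joint angles (θ0=270°, θ1=0°)
3. rotate(0, 90) → joint angles (θ0=0°, θ1=0°)
uniquely the one of 64 3-step routes that fits.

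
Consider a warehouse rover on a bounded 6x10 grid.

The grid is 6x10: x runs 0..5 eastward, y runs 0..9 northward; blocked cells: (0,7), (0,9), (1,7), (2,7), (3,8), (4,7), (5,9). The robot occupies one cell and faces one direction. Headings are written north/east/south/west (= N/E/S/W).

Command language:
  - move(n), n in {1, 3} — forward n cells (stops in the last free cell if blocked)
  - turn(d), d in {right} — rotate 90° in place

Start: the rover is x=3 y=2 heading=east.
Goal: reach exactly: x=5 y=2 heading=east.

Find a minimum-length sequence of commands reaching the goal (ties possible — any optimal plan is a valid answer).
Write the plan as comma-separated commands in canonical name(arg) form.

move(3)

initial: x=3 y=2 heading=east
[1] after move(3): x=5 y=2 heading=east
no 0-step plan works, so 1 is optimal.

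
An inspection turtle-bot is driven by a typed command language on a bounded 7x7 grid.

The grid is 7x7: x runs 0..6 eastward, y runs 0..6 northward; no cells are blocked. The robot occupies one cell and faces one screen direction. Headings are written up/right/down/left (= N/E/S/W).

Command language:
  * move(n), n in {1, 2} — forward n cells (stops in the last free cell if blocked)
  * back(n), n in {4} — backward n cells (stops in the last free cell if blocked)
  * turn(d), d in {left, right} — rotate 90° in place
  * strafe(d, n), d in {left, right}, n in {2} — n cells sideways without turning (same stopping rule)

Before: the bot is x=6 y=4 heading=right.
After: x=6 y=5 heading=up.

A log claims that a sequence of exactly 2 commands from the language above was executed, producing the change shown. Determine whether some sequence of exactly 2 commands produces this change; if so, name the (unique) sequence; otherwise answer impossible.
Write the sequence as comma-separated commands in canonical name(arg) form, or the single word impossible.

turn(left), move(1)

key: position moved to (6,5) AND the heading swung to N — translation plus rotation needed
start: x=6 y=4 heading=right
1. turn(left) → x=6 y=4 heading=up
2. move(1) → x=6 y=5 heading=up
uniquely the one of 49 2-step routes that fits.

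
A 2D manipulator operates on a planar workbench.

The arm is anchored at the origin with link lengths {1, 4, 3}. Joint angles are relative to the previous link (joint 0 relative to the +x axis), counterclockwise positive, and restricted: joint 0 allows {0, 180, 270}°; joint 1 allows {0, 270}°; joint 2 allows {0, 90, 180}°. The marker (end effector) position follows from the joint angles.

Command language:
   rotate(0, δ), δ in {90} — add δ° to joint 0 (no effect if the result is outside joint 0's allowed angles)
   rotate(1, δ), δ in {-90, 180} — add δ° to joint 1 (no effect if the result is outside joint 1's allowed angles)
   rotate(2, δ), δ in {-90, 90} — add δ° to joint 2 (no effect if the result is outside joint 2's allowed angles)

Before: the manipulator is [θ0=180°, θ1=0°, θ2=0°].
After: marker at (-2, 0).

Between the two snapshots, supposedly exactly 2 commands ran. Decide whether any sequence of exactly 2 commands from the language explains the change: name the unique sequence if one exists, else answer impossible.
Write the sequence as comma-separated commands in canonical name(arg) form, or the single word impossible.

rotate(2, 90), rotate(2, 90)

t0: [θ0=180°, θ1=0°, θ2=0°]
t=1 rotate(2, 90) ⇒ [θ0=180°, θ1=0°, θ2=90°]
t=2 rotate(2, 90) ⇒ [θ0=180°, θ1=0°, θ2=180°]
uniquely the one of 25 2-step routes that fits.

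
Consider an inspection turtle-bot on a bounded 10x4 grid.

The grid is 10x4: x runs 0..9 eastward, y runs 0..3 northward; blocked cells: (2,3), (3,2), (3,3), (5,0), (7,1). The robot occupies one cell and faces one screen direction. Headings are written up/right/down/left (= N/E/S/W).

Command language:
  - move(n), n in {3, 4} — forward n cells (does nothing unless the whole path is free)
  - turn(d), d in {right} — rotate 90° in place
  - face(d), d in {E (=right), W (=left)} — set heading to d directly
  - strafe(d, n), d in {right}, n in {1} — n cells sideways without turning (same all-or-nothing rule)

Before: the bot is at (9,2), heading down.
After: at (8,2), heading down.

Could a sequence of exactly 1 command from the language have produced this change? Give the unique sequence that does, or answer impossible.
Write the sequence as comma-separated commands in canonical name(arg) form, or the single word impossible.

strafe(right, 1)

key: still facing S — the one step turns nothing
from: at (9,2), heading down
step 1 (strafe(right, 1)): at (8,2), heading down
no rival 1-sequence matches.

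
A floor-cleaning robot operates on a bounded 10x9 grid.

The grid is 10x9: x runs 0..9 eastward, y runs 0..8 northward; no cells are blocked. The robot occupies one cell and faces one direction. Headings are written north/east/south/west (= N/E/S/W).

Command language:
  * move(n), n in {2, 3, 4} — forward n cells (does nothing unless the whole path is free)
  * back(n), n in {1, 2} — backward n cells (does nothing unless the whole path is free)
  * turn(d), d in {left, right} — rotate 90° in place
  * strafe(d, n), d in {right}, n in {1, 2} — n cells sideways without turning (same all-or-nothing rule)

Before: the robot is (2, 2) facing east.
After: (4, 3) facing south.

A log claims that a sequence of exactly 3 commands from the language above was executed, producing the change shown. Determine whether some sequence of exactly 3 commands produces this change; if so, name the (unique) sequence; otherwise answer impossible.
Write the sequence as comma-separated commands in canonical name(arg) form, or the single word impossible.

move(2), turn(right), back(1)

key: running back(1) before move(2) would end elsewhere — order is forced
begin: (2, 2) facing east
[1] after move(2): (4, 2) facing east
[2] after turn(right): (4, 2) facing south
[3] after back(1): (4, 3) facing south
no rival 3-sequence matches.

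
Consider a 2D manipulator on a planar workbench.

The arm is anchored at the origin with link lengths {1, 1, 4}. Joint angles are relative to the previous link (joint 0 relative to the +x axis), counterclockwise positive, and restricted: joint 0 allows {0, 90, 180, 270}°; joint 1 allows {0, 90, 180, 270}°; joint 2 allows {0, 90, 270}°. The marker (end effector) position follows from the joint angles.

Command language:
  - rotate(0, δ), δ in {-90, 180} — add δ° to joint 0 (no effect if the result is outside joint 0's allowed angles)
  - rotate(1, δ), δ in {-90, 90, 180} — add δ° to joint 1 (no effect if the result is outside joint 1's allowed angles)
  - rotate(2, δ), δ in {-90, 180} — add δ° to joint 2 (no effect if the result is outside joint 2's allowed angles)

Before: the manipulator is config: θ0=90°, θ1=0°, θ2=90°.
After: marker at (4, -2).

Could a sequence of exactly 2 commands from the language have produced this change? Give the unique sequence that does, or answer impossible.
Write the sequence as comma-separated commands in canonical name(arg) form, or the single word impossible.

rotate(0, -90), rotate(0, -90)

start: config: θ0=90°, θ1=0°, θ2=90°
[1] after rotate(0, -90): config: θ0=0°, θ1=0°, θ2=90°
[2] after rotate(0, -90): config: θ0=270°, θ1=0°, θ2=90°
all 49 alternatives checked — unique.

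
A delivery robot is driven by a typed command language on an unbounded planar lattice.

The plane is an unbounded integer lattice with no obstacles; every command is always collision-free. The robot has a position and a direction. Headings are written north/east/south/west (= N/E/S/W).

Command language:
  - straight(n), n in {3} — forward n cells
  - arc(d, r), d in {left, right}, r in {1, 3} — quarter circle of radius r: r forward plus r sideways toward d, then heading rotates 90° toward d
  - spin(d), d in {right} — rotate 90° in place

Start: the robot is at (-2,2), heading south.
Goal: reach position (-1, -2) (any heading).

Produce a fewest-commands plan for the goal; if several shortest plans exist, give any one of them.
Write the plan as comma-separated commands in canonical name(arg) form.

from: at (-2,2), heading south
t=1 straight(3) ⇒ at (-2,-1), heading south
t=2 arc(left, 1) ⇒ at (-1,-2), heading east
minimal: 2 command(s), checked below 2.

straight(3), arc(left, 1)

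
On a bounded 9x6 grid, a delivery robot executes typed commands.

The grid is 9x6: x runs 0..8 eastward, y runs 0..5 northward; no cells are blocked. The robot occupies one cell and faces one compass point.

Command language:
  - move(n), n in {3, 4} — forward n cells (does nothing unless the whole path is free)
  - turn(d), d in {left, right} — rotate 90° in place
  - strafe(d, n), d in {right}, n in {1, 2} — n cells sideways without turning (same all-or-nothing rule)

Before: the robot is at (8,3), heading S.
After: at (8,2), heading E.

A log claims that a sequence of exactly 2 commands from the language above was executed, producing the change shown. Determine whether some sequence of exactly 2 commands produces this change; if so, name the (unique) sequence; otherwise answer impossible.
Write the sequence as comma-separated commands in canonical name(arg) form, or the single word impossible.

turn(left), strafe(right, 1)

key: order matters: swapping turn(left) and strafe(right, 1) lands elsewhere
initial: at (8,3), heading S
1. turn(left) → at (8,3), heading E
2. strafe(right, 1) → at (8,2), heading E
no other 2-command option fits: unique.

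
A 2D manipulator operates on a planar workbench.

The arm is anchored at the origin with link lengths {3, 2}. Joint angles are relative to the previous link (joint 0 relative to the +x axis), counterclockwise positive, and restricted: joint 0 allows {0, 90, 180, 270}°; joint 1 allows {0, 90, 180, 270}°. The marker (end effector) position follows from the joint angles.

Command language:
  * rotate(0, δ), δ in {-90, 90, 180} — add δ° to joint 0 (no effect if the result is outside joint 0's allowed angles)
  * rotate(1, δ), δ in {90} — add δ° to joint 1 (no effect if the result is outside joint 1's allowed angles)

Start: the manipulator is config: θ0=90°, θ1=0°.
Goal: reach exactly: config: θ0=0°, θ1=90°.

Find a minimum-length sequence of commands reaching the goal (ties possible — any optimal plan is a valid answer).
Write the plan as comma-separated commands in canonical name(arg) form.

rotate(0, -90), rotate(1, 90)

start: config: θ0=90°, θ1=0°
1. rotate(0, -90) → config: θ0=0°, θ1=0°
2. rotate(1, 90) → config: θ0=0°, θ1=90°
nothing shorter than 2 reaches the goal.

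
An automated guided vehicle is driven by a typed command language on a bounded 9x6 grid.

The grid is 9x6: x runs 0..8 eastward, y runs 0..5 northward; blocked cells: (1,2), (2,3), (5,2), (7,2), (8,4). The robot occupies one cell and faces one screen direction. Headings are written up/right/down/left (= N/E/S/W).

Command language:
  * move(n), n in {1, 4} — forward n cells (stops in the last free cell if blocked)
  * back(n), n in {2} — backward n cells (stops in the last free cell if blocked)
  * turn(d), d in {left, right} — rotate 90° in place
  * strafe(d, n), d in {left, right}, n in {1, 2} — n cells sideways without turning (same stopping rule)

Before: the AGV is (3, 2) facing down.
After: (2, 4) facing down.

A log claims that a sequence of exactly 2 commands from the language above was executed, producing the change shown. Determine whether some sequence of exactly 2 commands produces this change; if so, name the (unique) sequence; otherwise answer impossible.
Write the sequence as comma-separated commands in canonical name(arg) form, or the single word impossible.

back(2), strafe(right, 1)

key: order matters: swapping back(2) and strafe(right, 1) lands elsewhere
initial: (3, 2) facing down
t=1 back(2) ⇒ (3, 4) facing down
t=2 strafe(right, 1) ⇒ (2, 4) facing down
no other 2-command option fits: unique.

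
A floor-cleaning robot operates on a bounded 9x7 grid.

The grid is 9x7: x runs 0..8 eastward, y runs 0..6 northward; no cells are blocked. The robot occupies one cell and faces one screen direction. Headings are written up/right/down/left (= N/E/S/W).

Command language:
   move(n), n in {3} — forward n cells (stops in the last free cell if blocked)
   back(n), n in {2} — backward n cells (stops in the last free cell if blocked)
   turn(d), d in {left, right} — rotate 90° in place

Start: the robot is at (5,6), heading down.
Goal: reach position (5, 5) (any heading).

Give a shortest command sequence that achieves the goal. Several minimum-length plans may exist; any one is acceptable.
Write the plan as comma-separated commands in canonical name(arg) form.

move(3), back(2)

from: at (5,6), heading down
1. move(3) → at (5,3), heading down
2. back(2) → at (5,5), heading down
no 1-step plan works, so 2 is optimal.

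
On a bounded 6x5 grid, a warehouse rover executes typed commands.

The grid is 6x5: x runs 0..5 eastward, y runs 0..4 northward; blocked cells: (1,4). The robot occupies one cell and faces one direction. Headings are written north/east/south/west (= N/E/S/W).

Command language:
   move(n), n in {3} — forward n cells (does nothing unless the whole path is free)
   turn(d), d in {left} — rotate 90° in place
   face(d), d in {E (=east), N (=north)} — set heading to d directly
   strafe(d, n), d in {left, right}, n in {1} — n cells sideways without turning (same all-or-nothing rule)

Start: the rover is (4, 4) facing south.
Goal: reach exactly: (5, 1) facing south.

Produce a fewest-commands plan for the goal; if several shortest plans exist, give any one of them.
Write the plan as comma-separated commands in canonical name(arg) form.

move(3), strafe(left, 1)

t0: (4, 4) facing south
step 1 (move(3)): (4, 1) facing south
step 2 (strafe(left, 1)): (5, 1) facing south
minimal: 2 command(s), checked below 2.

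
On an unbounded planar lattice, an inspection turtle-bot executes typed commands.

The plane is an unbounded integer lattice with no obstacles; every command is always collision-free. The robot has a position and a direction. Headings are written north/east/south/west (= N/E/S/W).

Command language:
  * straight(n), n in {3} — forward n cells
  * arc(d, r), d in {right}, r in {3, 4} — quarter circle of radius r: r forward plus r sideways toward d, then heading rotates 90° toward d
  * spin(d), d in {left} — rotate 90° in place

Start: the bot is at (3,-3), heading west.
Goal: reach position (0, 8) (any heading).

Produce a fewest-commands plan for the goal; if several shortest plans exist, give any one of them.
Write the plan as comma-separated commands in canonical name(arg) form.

initial: at (3,-3), heading west
t=1 straight(3) ⇒ at (0,-3), heading west
t=2 arc(right, 4) ⇒ at (-4,1), heading north
t=3 straight(3) ⇒ at (-4,4), heading north
t=4 arc(right, 4) ⇒ at (0,8), heading east
minimal: 4 command(s), checked below 4.

straight(3), arc(right, 4), straight(3), arc(right, 4)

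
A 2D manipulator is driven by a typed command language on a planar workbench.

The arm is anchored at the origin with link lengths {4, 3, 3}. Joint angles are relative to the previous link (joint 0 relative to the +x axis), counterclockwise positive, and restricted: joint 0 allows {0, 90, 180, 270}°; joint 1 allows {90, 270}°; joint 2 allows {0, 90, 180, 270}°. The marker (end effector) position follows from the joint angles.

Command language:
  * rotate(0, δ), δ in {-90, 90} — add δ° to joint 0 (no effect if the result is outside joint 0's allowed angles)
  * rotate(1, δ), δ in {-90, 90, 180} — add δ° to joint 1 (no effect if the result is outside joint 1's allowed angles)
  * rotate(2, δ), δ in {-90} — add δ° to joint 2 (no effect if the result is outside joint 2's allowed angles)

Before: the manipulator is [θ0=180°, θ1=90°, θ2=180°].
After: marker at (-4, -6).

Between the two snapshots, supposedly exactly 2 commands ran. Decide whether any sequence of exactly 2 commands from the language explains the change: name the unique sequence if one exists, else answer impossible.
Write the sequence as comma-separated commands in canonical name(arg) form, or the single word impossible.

start: [θ0=180°, θ1=90°, θ2=180°]
step 1 (rotate(2, -90)): [θ0=180°, θ1=90°, θ2=90°]
step 2 (rotate(2, -90)): [θ0=180°, θ1=90°, θ2=0°]
uniquely the one of 36 2-step routes that fits.

rotate(2, -90), rotate(2, -90)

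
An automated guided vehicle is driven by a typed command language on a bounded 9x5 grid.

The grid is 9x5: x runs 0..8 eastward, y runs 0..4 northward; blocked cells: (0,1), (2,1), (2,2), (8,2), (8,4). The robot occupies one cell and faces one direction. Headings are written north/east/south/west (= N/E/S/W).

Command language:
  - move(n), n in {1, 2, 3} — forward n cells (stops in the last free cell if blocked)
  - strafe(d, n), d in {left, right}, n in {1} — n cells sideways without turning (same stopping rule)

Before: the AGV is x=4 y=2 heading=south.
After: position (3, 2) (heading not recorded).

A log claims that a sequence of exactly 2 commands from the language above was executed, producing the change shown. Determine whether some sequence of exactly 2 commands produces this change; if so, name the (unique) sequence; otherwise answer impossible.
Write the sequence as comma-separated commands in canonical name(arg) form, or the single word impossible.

strafe(right, 1), strafe(right, 1)

key: the second strafe(right, 1) is stopped early by the blocked cell at (2,2)
t0: x=4 y=2 heading=south
[1] after strafe(right, 1): x=3 y=2 heading=south
[2] after strafe(right, 1): x=3 y=2 heading=south
uniquely the one of 25 2-step routes that fits.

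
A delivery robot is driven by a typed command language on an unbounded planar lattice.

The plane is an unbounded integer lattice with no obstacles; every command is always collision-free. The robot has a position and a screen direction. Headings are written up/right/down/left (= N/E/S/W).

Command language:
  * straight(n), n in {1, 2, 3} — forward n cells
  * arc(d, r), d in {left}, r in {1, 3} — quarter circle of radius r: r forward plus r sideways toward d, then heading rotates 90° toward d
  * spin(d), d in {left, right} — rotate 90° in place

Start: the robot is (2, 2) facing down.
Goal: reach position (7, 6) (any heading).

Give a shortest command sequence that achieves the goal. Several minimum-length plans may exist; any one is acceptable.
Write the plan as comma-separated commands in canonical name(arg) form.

begin: (2, 2) facing down
1. arc(left, 3) → (5, -1) facing right
2. arc(left, 3) → (8, 2) facing up
3. straight(3) → (8, 5) facing up
4. arc(left, 1) → (7, 6) facing left
nothing shorter than 4 reaches the goal.

arc(left, 3), arc(left, 3), straight(3), arc(left, 1)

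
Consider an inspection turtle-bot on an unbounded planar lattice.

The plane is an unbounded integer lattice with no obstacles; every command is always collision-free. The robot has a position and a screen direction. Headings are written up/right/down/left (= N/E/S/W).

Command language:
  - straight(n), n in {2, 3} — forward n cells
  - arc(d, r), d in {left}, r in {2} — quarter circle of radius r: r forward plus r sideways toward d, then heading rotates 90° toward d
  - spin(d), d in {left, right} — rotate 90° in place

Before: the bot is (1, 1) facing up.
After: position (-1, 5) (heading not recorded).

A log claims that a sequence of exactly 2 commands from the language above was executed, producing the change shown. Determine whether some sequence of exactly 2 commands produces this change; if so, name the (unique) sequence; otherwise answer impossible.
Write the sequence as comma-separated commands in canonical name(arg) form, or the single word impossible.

straight(2), arc(left, 2)

key: running arc(left, 2) before straight(2) would end elsewhere — order is forced
begin: (1, 1) facing up
step 1 (straight(2)): (1, 3) facing up
step 2 (arc(left, 2)): (-1, 5) facing left
all 25 alternatives checked — unique.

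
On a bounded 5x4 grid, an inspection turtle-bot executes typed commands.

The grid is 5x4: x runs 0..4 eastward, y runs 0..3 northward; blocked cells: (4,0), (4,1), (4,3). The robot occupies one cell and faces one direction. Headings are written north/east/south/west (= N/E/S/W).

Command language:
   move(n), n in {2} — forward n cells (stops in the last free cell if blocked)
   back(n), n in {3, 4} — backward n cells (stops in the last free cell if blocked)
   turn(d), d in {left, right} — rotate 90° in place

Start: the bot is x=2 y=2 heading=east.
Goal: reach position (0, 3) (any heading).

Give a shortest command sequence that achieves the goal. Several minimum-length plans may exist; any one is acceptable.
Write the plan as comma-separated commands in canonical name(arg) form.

begin: x=2 y=2 heading=east
t=1 back(4) ⇒ x=0 y=2 heading=east
t=2 turn(left) ⇒ x=0 y=2 heading=north
t=3 move(2) ⇒ x=0 y=3 heading=north
nothing shorter than 3 reaches the goal.

back(4), turn(left), move(2)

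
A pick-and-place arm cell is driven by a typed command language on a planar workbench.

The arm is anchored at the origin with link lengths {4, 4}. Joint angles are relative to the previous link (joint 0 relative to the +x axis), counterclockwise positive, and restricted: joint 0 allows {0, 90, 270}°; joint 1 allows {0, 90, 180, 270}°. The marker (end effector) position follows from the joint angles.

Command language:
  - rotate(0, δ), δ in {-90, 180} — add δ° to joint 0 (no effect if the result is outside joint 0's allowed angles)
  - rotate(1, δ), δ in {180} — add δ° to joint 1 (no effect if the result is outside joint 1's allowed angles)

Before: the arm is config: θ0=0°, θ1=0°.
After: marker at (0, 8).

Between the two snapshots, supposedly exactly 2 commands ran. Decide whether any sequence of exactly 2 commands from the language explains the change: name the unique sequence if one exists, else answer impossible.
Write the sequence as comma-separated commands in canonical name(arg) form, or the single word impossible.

key: running rotate(0, 180) before rotate(0, -90) would end elsewhere — order is forced
begin: config: θ0=0°, θ1=0°
step 1 (rotate(0, -90)): config: θ0=270°, θ1=0°
step 2 (rotate(0, 180)): config: θ0=90°, θ1=0°
no other 2-command option fits: unique.

rotate(0, -90), rotate(0, 180)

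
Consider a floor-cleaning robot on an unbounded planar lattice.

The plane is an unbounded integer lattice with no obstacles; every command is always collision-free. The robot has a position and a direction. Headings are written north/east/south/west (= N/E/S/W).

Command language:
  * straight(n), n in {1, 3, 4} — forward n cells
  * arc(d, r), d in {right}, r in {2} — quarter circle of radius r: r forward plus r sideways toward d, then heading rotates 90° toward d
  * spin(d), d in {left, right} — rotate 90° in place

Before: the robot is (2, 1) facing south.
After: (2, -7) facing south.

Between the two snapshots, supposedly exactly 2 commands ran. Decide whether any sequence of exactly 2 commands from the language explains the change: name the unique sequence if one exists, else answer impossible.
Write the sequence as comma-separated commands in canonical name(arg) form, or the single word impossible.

key: still facing S at the end — nothing in the sequence rotates
initial: (2, 1) facing south
1. straight(4) → (2, -3) facing south
2. straight(4) → (2, -7) facing south
no rival 2-sequence matches.

straight(4), straight(4)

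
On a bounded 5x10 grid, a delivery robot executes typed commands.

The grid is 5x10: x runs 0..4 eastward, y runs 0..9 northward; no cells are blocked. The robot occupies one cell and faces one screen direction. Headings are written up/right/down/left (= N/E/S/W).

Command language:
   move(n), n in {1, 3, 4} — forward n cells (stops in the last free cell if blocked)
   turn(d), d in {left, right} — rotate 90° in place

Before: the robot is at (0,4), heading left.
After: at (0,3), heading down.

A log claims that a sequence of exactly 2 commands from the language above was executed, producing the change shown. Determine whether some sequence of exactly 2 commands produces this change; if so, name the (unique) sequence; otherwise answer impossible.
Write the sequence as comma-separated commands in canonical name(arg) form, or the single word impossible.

turn(left), move(1)

key: running move(1) before turn(left) would end elsewhere — order is forced
t0: at (0,4), heading left
1. turn(left) → at (0,4), heading down
2. move(1) → at (0,3), heading down
no other 2-command option fits: unique.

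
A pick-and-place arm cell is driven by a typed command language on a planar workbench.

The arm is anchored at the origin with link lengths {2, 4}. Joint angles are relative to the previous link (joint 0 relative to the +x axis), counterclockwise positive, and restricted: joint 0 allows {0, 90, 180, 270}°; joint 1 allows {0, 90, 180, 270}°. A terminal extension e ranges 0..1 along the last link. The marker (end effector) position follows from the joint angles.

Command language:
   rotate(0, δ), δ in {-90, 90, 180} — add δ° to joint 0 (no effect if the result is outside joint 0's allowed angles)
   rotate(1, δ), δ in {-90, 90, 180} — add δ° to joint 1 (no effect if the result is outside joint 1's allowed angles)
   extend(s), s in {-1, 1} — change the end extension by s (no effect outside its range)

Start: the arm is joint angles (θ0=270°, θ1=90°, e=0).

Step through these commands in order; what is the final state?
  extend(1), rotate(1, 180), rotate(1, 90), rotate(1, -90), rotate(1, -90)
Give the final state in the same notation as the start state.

joint angles (θ0=270°, θ1=180°, e=1)

initial: joint angles (θ0=270°, θ1=90°, e=0)
1. extend(1) → joint angles (θ0=270°, θ1=90°, e=1)
2. rotate(1, 180) → joint angles (θ0=270°, θ1=270°, e=1)
3. rotate(1, 90) → joint angles (θ0=270°, θ1=0°, e=1)
4. rotate(1, -90) → joint angles (θ0=270°, θ1=270°, e=1)
5. rotate(1, -90) → joint angles (θ0=270°, θ1=180°, e=1)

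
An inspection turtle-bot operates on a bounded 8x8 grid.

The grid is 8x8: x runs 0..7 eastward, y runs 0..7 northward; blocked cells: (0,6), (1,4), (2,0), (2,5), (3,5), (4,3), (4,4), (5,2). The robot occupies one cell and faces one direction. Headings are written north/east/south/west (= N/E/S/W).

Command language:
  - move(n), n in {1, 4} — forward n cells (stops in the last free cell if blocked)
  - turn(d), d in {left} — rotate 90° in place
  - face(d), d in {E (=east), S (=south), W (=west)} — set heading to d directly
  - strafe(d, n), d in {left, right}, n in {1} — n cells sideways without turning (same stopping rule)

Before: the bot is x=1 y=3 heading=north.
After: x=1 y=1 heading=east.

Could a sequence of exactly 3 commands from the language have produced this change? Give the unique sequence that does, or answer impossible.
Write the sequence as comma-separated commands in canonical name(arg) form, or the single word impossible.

key: cell and facing (now E) both changed — the 3 commands mix motion and turning
start: x=1 y=3 heading=north
[1] after face(E): x=1 y=3 heading=east
[2] after strafe(right, 1): x=1 y=2 heading=east
[3] after strafe(right, 1): x=1 y=1 heading=east
no other 3-command option fits: unique.

face(E), strafe(right, 1), strafe(right, 1)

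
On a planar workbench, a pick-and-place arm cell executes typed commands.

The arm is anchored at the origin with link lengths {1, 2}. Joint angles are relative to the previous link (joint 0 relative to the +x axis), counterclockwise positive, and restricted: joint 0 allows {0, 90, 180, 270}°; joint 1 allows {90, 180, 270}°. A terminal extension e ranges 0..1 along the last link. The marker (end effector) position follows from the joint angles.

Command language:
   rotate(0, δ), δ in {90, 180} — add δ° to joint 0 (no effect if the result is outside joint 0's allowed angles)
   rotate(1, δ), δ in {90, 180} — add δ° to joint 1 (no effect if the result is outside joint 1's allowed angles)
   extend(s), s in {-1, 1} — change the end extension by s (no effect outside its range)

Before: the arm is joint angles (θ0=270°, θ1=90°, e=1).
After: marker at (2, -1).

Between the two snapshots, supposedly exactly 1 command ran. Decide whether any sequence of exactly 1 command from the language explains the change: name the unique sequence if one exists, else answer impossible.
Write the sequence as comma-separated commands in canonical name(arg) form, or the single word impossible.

extend(-1)

t0: joint angles (θ0=270°, θ1=90°, e=1)
[1] after extend(-1): joint angles (θ0=270°, θ1=90°, e=0)
no other 1-command option fits: unique.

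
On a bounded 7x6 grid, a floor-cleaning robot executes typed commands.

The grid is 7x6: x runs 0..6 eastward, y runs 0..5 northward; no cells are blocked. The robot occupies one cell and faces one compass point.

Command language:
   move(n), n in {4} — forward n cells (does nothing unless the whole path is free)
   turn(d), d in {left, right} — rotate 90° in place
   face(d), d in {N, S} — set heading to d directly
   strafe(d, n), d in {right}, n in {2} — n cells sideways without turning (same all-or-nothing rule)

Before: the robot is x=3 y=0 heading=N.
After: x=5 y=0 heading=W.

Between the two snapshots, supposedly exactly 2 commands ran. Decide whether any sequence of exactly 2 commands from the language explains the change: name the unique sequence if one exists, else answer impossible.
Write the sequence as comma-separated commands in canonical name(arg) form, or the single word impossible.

key: order matters: swapping strafe(right, 2) and turn(left) lands elsewhere
initial: x=3 y=0 heading=N
[1] after strafe(right, 2): x=5 y=0 heading=N
[2] after turn(left): x=5 y=0 heading=W
no rival 2-sequence matches.

strafe(right, 2), turn(left)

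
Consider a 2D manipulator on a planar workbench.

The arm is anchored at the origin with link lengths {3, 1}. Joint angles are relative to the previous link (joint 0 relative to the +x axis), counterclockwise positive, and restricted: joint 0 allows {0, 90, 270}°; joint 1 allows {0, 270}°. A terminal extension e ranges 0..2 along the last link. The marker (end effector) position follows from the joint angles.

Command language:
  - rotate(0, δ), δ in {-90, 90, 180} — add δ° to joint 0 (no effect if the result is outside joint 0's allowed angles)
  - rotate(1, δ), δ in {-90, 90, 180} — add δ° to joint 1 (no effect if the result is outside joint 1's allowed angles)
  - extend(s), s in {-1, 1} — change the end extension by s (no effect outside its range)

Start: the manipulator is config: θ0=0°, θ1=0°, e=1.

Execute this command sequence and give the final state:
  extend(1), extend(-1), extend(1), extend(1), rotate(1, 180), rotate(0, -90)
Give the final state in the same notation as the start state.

config: θ0=270°, θ1=0°, e=2

initial: config: θ0=0°, θ1=0°, e=1
t=1 extend(1) ⇒ config: θ0=0°, θ1=0°, e=2
t=2 extend(-1) ⇒ config: θ0=0°, θ1=0°, e=1
t=3 extend(1) ⇒ config: θ0=0°, θ1=0°, e=2
t=4 extend(1) ⇒ config: θ0=0°, θ1=0°, e=2
t=5 rotate(1, 180) ⇒ config: θ0=0°, θ1=0°, e=2
t=6 rotate(0, -90) ⇒ config: θ0=270°, θ1=0°, e=2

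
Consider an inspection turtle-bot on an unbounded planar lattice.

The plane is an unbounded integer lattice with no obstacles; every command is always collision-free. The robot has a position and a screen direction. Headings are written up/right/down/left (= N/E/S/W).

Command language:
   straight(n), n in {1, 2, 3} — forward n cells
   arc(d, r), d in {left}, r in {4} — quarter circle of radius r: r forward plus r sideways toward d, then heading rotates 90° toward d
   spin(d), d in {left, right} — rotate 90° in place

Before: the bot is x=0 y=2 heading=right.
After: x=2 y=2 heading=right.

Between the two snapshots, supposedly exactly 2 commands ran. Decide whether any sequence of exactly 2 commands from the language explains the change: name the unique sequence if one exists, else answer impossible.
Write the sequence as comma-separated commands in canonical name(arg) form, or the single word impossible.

key: heading stays E — no command in the sequence turns
begin: x=0 y=2 heading=right
1. straight(1) → x=1 y=2 heading=right
2. straight(1) → x=2 y=2 heading=right
no other 2-command option fits: unique.

straight(1), straight(1)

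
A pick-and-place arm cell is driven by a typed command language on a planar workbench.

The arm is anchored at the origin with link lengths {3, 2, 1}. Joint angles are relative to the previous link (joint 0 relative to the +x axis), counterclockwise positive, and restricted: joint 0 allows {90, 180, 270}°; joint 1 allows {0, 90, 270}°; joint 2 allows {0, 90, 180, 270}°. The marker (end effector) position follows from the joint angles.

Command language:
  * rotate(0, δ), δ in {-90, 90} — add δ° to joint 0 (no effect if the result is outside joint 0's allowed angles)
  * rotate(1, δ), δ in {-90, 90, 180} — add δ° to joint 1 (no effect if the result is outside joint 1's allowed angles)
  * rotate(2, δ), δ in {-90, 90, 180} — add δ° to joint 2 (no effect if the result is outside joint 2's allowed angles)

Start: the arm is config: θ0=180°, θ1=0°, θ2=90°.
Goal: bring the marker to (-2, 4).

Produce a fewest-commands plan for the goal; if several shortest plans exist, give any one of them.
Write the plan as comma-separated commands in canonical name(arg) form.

rotate(0, -90), rotate(1, 90), rotate(2, 180)

begin: config: θ0=180°, θ1=0°, θ2=90°
step 1 (rotate(0, -90)): config: θ0=90°, θ1=0°, θ2=90°
step 2 (rotate(1, 90)): config: θ0=90°, θ1=90°, θ2=90°
step 3 (rotate(2, 180)): config: θ0=90°, θ1=90°, θ2=270°
nothing shorter than 3 reaches the goal.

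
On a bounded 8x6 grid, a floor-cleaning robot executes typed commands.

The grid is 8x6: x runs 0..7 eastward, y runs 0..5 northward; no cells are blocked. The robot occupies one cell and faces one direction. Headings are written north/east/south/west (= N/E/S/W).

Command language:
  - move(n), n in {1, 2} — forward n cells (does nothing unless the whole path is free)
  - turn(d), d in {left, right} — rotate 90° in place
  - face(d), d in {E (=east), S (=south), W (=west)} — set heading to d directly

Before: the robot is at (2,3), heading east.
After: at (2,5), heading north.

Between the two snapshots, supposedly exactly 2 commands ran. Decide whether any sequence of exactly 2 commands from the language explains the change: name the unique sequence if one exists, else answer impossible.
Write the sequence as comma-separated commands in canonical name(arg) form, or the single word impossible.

key: position moved to (2,5) AND the heading swung to N — translation plus rotation needed
from: at (2,3), heading east
t=1 turn(left) ⇒ at (2,3), heading north
t=2 move(2) ⇒ at (2,5), heading north
uniquely the one of 49 2-step routes that fits.

turn(left), move(2)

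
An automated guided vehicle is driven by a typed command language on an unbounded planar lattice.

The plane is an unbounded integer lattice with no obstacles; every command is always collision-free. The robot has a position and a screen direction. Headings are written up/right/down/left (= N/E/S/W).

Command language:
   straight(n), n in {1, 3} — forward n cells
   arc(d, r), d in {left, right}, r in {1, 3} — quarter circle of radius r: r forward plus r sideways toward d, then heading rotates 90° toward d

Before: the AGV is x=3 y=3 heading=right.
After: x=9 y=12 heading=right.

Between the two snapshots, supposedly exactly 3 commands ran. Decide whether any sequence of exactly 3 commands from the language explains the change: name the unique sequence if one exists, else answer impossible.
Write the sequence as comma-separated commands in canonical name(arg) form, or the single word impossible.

key: heading stays E — rotations cancel among the 3 commands
t0: x=3 y=3 heading=right
t=1 arc(left, 3) ⇒ x=6 y=6 heading=up
t=2 straight(3) ⇒ x=6 y=9 heading=up
t=3 arc(right, 3) ⇒ x=9 y=12 heading=right
no other 3-command option fits: unique.

arc(left, 3), straight(3), arc(right, 3)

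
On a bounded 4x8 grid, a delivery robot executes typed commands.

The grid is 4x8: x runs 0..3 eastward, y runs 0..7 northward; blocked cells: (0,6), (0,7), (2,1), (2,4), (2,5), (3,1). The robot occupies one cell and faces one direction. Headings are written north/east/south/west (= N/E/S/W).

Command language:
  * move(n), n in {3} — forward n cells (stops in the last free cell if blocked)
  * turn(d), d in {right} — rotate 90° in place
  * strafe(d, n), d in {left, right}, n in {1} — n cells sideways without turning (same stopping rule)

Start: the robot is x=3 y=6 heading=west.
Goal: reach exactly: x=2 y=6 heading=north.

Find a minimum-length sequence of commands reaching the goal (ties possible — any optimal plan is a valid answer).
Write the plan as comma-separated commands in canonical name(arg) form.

turn(right), strafe(left, 1)

begin: x=3 y=6 heading=west
1. turn(right) → x=3 y=6 heading=north
2. strafe(left, 1) → x=2 y=6 heading=north
nothing shorter than 2 reaches the goal.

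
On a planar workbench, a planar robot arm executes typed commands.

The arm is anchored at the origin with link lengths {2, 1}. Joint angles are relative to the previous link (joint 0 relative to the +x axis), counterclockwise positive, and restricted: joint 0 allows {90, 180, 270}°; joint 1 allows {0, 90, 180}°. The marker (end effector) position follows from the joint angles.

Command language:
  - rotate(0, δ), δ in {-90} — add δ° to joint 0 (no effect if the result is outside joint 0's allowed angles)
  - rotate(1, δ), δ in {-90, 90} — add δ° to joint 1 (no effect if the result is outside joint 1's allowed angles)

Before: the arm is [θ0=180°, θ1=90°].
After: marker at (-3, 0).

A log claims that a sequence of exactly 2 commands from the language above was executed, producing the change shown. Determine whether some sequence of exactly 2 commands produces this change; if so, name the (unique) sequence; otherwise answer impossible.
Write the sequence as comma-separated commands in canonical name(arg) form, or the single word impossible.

rotate(1, -90), rotate(1, -90)

t0: [θ0=180°, θ1=90°]
step 1 (rotate(1, -90)): [θ0=180°, θ1=0°]
step 2 (rotate(1, -90)): [θ0=180°, θ1=0°]
all 9 alternatives checked — unique.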